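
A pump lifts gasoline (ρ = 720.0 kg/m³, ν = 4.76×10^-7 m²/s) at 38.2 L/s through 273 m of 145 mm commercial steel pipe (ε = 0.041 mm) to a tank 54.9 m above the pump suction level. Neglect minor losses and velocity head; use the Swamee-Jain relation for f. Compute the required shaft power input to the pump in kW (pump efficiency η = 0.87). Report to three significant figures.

V = 4Q/(πD²) = 2.313 m/s; Re = 7.05×10^5; ε/D = 2.83×10^-4; f = 0.01588
h_f = f(L/D)V²/2g = 8.155 m
Total head H = z + h_f = 54.9 + 8.155 = 63.06 m
P_hyd = ρgQH = 720.0·9.81·0.0382·63.06 = 17.01 kW
P_shaft = P_hyd/η = 17.01/0.87 = 19.56 kW

P_shaft ≈ 19.6 kW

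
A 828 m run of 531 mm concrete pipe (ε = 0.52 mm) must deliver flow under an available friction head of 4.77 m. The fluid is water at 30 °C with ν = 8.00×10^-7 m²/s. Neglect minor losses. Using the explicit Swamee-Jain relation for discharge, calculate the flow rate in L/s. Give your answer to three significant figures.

Swamee-Jain (Type II): Q = -0.965·√(gD⁵h_f/L)·ln[ε/(3.7D) + √(3.17ν²L/(gD³h_f))]
√(gD⁵h_f/L) = √(9.81·0.531⁵·4.77/828) = 0.04884
ε/(3.7D) = 2.65×10^-4; √(3.17ν²L/(gD³h_f)) = 1.55×10^-5
Q = -0.965·0.04884·ln(2.802×10^-4) = 0.3856 m³/s
Check: V = 1.74 m/s, Re = 1.16×10^6, f = 0.01989, h_f = 4.79 m ≈ 4.77 m ✓

Q ≈ 386 L/s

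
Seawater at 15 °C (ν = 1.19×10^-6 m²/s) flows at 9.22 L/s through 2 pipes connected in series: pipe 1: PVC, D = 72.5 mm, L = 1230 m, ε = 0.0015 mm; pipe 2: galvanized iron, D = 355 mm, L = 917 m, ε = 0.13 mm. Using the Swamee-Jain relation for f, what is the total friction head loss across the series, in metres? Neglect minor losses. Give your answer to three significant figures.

Pipe 1: V = 2.233 m/s, Re = 1.36×10^5, ε/D = 2.07×10^-5, f = 0.01692, h_1 = f(L/D)V²/2g = 72.97 m
Pipe 2: V = 0.09315 m/s, Re = 2.78×10^4, ε/D = 3.66×10^-4, f = 0.02485, h_2 = f(L/D)V²/2g = 0.02839 m
Series → Q common, losses add: H = Σh = 73.00 m

H ≈ 73.0 m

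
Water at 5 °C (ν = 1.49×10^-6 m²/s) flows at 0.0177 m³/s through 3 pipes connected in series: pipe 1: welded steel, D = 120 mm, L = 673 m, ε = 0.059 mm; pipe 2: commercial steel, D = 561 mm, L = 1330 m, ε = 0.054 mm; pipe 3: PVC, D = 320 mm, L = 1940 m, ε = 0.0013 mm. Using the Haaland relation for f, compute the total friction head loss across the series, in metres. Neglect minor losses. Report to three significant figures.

H ≈ 14.0 m

Pipe 1: V = 1.565 m/s, Re = 1.26×10^5, ε/D = 4.92×10^-4, f = 0.01948, h_1 = f(L/D)V²/2g = 13.64 m
Pipe 2: V = 0.07161 m/s, Re = 2.70×10^4, ε/D = 9.63×10^-5, f = 0.02410, h_2 = f(L/D)V²/2g = 0.01494 m
Pipe 3: V = 0.2201 m/s, Re = 4.73×10^4, ε/D = 4.06×10^-6, f = 0.02099, h_3 = f(L/D)V²/2g = 0.3141 m
Series → Q common, losses add: H = Σh = 13.97 m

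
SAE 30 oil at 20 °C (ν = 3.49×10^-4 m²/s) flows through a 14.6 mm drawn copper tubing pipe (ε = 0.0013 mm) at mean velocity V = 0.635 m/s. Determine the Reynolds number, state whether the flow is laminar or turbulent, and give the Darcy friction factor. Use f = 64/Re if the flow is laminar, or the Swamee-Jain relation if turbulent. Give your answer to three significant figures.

Re = VD/ν = 0.6350·0.0146/3.49×10^-4 = 26.6
Re < 2300 → laminar → f = 64/Re = 2.409

Re ≈ 26.6; laminar; f = 64/Re ≈ 2.41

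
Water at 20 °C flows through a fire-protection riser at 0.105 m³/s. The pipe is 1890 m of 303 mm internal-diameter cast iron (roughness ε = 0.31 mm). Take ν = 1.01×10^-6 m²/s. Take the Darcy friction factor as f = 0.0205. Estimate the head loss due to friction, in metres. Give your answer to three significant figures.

h_f ≈ 13.8 m

V = 4Q/(πD²) = 4·0.105/(π·0.303²) = 1.456 m/s
h_f = f(L/D)V²/(2g) = 0.02050·(1890/0.303)·1.456²/(2·9.81) = 13.82 m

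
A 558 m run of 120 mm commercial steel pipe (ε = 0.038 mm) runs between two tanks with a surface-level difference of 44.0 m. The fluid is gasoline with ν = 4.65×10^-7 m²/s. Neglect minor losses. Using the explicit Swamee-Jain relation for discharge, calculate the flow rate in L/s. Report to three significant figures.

Swamee-Jain (Type II): Q = -0.965·√(gD⁵h_f/L)·ln[ε/(3.7D) + √(3.17ν²L/(gD³h_f))]
√(gD⁵h_f/L) = √(9.81·0.120⁵·44.0/558) = 0.004387
ε/(3.7D) = 8.56×10^-5; √(3.17ν²L/(gD³h_f)) = 2.26×10^-5
Q = -0.965·0.004387·ln(1.082×10^-4) = 0.03866 m³/s
Check: V = 3.42 m/s, Re = 8.82×10^5, f = 0.01599, h_f = 44.3 m ≈ 44.0 m ✓

Q ≈ 38.7 L/s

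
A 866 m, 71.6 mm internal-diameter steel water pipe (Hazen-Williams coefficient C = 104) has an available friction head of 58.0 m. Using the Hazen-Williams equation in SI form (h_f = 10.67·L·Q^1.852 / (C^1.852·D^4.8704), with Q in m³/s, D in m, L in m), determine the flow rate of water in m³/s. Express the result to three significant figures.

Q ≈ 0.00655 m³/s

Rearranging: Q = [h_f·C^1.852·D^4.8704 / (10.67·L)]^(1/1.852)
Q = [58.0·104^1.852·0.0716^4.8704 / (10.67·866)]^0.540 = 0.006555 m³/s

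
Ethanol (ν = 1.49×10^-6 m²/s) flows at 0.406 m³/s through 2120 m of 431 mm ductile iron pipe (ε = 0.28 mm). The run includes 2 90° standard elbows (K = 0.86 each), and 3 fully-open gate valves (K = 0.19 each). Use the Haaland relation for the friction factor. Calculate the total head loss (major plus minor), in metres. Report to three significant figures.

H_L ≈ 36.3 m

V = 4Q/(πD²) = 2.783 m/s; V²/2g = 0.3947 m
Re = 8.05×10^5, ε/D = 6.50×10^-4 → f = 0.01821 (Haaland)
Major: h_f = f(L/D)·V²/2g = 0.01821·4919·0.3947 = 35.35 m
Minor: ΣK = 2.29; h_m = ΣK·V²/2g = 0.9039 m
Total H_L = 35.35 + 0.9039 = 36.26 m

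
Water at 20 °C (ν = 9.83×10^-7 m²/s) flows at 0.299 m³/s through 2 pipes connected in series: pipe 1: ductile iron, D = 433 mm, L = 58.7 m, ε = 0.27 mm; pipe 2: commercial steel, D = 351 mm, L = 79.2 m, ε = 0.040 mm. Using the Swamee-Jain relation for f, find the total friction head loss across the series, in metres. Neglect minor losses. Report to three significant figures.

Pipe 1: V = 2.031 m/s, Re = 8.94×10^5, ε/D = 6.24×10^-4, f = 0.01814, h_1 = f(L/D)V²/2g = 0.5167 m
Pipe 2: V = 3.090 m/s, Re = 1.10×10^6, ε/D = 1.14×10^-4, f = 0.01361, h_2 = f(L/D)V²/2g = 1.494 m
Series → Q common, losses add: H = Σh = 2.011 m

H ≈ 2.01 m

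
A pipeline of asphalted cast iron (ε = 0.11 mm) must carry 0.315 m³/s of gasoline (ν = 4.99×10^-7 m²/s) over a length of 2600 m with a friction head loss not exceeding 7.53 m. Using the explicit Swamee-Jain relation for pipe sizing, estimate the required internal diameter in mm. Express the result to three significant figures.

Swamee-Jain (Type III): D = 0.66·[ε^1.25·(LQ²/(gh_f))^4.75 + ν·Q^9.4·(L/(gh_f))^5.2]^0.04
LQ²/(gh_f) = 3.492; L/(gh_f) = 35.20
Term 1 = ε^1.25·(…)^4.75 = 0.00428; Term 2 = ν·Q^9.4·(…)^5.2 = 0.00106
D = 0.66·(0.00428 + 0.00106)^0.04 = 0.5354 m = 535 mm
Check: V = 1.40 m/s, Re = 1.50×10^6, f = 0.01454, h_f = 7.05 m ≈ 7.53 m ✓

D ≈ 535 mm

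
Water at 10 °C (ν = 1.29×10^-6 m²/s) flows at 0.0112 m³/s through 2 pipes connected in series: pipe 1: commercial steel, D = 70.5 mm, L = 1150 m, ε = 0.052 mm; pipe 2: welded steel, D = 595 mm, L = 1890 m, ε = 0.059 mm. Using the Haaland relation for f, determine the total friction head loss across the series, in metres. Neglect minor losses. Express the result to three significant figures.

Pipe 1: V = 2.869 m/s, Re = 1.57×10^5, ε/D = 7.38×10^-4, f = 0.02015, h_1 = f(L/D)V²/2g = 137.9 m
Pipe 2: V = 0.04028 m/s, Re = 1.86×10^4, ε/D = 9.92×10^-5, f = 0.02638, h_2 = f(L/D)V²/2g = 0.006930 m
Series → Q common, losses add: H = Σh = 137.9 m

H ≈ 138 m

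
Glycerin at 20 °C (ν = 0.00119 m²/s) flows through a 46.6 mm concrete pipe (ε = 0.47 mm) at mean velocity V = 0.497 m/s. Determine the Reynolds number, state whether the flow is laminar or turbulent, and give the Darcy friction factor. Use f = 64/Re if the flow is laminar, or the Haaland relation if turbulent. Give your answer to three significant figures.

Re = VD/ν = 0.4970·0.0466/0.00119 = 19.5
Re < 2300 → laminar → f = 64/Re = 3.288

Re ≈ 19.5; laminar; f = 64/Re ≈ 3.29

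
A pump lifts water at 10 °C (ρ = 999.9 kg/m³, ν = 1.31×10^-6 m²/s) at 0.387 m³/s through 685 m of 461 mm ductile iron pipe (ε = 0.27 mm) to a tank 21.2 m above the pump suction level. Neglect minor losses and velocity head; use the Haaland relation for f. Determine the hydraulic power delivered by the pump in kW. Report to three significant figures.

P_hyd ≈ 108 kW

V = 4Q/(πD²) = 2.319 m/s; Re = 8.16×10^5; ε/D = 5.86×10^-4; f = 0.01782
h_f = f(L/D)V²/2g = 7.255 m
Total head H = z + h_f = 21.2 + 7.255 = 28.45 m
P_hyd = ρgQH = 999.9·9.81·0.387·28.45 = 108.0 kW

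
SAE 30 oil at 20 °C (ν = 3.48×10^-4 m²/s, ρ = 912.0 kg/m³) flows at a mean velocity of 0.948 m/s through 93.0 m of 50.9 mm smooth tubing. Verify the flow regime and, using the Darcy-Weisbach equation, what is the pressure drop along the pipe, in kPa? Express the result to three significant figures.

Δp ≈ 346 kPa

Re = VD/ν = 0.948·0.05090/3.48×10^-4 = 139 → laminar (Re < 2300)
f = 64/Re = 0.4616
h_f = f(L/D)V²/(2g) = 0.4616·(93.0/0.05090)·0.948²/(2·9.81) = 38.63 m
Δp = ρg·h_f = 912.0·9.81·38.63 = 345.6 kPa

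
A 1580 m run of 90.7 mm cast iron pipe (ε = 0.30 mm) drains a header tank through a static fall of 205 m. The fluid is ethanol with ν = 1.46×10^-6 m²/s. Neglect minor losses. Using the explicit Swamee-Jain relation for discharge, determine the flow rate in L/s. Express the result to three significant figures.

Q ≈ 18.7 L/s

Swamee-Jain (Type II): Q = -0.965·√(gD⁵h_f/L)·ln[ε/(3.7D) + √(3.17ν²L/(gD³h_f))]
√(gD⁵h_f/L) = √(9.81·0.0907⁵·205/1580) = 0.002795
ε/(3.7D) = 8.94×10^-4; √(3.17ν²L/(gD³h_f)) = 8.44×10^-5
Q = -0.965·0.002795·ln(9.783×10^-4) = 0.01869 m³/s
Check: V = 2.89 m/s, Re = 1.80×10^5, f = 0.02779, h_f = 206 m ≈ 205 m ✓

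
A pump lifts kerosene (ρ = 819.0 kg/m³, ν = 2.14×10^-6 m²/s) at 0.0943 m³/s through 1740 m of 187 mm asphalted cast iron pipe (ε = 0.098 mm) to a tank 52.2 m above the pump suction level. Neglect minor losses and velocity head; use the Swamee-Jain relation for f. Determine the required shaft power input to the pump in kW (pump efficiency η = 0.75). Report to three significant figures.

V = 4Q/(πD²) = 3.434 m/s; Re = 3.00×10^5; ε/D = 5.24×10^-4; f = 0.01847
h_f = f(L/D)V²/2g = 103.2 m
Total head H = z + h_f = 52.2 + 103.2 = 155.4 m
P_hyd = ρgQH = 819.0·9.81·0.0943·155.4 = 117.8 kW
P_shaft = P_hyd/η = 117.8/0.75 = 157.0 kW

P_shaft ≈ 157 kW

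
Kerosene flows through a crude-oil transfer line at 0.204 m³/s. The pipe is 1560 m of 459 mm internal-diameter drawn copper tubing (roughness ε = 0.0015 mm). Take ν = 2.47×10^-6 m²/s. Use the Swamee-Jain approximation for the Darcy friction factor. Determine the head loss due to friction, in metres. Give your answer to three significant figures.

V = 4Q/(πD²) = 4·0.204/(π·0.459²) = 1.233 m/s
Re = VD/ν = 1.233·0.459/2.47×10^-6 = 2.29×10^5 → turbulent
ε/D = 0.0015/459 = 3.27×10^-6
Swamee-Jain: f = 0.01516
h_f = f(L/D)V²/(2g) = 0.01516·(1560/0.459)·1.233²/(2·9.81) = 3.992 m

h_f ≈ 3.99 m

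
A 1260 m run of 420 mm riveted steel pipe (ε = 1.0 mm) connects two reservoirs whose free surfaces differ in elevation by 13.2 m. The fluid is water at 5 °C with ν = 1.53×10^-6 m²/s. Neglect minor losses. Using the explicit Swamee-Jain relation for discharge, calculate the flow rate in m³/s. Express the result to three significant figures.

Swamee-Jain (Type II): Q = -0.965·√(gD⁵h_f/L)·ln[ε/(3.7D) + √(3.17ν²L/(gD³h_f))]
√(gD⁵h_f/L) = √(9.81·0.420⁵·13.2/1260) = 0.03665
ε/(3.7D) = 6.44×10^-4; √(3.17ν²L/(gD³h_f)) = 3.12×10^-5
Q = -0.965·0.03665·ln(6.747×10^-4) = 0.2582 m³/s
Check: V = 1.86 m/s, Re = 5.12×10^5, f = 0.02497, h_f = 13.3 m ≈ 13.2 m ✓

Q ≈ 0.258 m³/s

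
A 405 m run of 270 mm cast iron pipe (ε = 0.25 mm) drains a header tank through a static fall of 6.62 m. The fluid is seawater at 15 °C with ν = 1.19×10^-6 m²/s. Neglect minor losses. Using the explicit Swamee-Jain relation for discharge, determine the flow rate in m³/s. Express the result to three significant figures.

Q ≈ 0.119 m³/s

Swamee-Jain (Type II): Q = -0.965·√(gD⁵h_f/L)·ln[ε/(3.7D) + √(3.17ν²L/(gD³h_f))]
√(gD⁵h_f/L) = √(9.81·0.270⁵·6.62/405) = 0.01517
ε/(3.7D) = 2.50×10^-4; √(3.17ν²L/(gD³h_f)) = 3.77×10^-5
Q = -0.965·0.01517·ln(2.880×10^-4) = 0.1193 m³/s
Check: V = 2.08 m/s, Re = 4.73×10^5, f = 0.02006, h_f = 6.66 m ≈ 6.62 m ✓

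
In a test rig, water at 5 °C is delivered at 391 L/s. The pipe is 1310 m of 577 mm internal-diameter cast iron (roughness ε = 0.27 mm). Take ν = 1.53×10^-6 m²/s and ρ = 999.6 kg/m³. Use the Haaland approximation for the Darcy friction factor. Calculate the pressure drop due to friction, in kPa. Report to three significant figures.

V = 4Q/(πD²) = 4·0.391/(π·0.577²) = 1.495 m/s
Re = VD/ν = 1.495·0.577/1.53×10^-6 = 5.64×10^5 → turbulent
ε/D = 0.27/577 = 4.68×10^-4
Haaland: f = 0.01728
h_f = f(L/D)V²/(2g) = 0.01728·(1310/0.577)·1.495²/(2·9.81) = 4.470 m
Δp = ρg·h_f = 999.6·9.81·4.470 = 43.84 kPa

Δp ≈ 43.8 kPa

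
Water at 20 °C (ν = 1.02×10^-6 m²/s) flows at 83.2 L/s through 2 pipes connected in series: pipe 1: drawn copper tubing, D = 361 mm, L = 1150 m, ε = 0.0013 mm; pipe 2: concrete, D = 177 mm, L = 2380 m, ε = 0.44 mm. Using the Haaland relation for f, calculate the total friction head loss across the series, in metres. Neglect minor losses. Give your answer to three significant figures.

Pipe 1: V = 0.8129 m/s, Re = 2.88×10^5, ε/D = 3.60×10^-6, f = 0.01448, h_1 = f(L/D)V²/2g = 1.554 m
Pipe 2: V = 3.381 m/s, Re = 5.87×10^5, ε/D = 0.00249, f = 0.02512, h_2 = f(L/D)V²/2g = 196.9 m
Series → Q common, losses add: H = Σh = 198.4 m

H ≈ 198 m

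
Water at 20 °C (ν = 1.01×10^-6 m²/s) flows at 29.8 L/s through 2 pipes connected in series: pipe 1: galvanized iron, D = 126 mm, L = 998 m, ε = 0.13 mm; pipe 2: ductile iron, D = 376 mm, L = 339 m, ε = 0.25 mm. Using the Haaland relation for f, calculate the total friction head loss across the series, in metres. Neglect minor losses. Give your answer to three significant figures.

H ≈ 47.7 m

Pipe 1: V = 2.390 m/s, Re = 2.98×10^5, ε/D = 0.00103, f = 0.02066, h_1 = f(L/D)V²/2g = 47.64 m
Pipe 2: V = 0.2684 m/s, Re = 9.99×10^4, ε/D = 6.65×10^-4, f = 0.02074, h_2 = f(L/D)V²/2g = 0.06863 m
Series → Q common, losses add: H = Σh = 47.71 m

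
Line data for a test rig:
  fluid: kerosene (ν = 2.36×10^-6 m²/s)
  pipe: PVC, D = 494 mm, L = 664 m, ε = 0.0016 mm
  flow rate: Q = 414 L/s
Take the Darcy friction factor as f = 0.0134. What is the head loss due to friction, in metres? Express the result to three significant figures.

V = 4Q/(πD²) = 4·0.414/(π·0.494²) = 2.160 m/s
h_f = f(L/D)V²/(2g) = 0.01340·(664/0.494)·2.160²/(2·9.81) = 4.283 m

h_f ≈ 4.28 m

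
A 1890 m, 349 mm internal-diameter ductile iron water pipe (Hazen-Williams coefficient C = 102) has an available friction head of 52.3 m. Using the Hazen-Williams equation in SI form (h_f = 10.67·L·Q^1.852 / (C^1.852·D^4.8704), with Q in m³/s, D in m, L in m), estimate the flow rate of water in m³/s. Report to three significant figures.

Q ≈ 0.257 m³/s

Rearranging: Q = [h_f·C^1.852·D^4.8704 / (10.67·L)]^(1/1.852)
Q = [52.3·102^1.852·0.349^4.8704 / (10.67·1890)]^0.540 = 0.2570 m³/s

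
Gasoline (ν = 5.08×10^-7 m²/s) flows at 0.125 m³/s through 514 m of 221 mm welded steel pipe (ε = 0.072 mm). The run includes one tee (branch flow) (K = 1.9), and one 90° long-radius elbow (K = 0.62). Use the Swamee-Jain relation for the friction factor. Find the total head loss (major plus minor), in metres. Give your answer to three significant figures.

H_L ≈ 21.2 m

V = 4Q/(πD²) = 3.259 m/s; V²/2g = 0.5412 m
Re = 1.42×10^6, ε/D = 3.26×10^-4 → f = 0.01578 (Swamee-Jain)
Major: h_f = f(L/D)·V²/2g = 0.01578·2326·0.5412 = 19.87 m
Minor: ΣK = 2.52; h_m = ΣK·V²/2g = 1.364 m
Total H_L = 19.87 + 1.364 = 21.23 m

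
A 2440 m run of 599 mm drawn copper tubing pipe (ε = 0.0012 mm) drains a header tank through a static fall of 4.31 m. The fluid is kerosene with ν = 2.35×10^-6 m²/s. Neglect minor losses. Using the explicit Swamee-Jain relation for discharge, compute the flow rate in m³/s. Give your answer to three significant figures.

Swamee-Jain (Type II): Q = -0.965·√(gD⁵h_f/L)·ln[ε/(3.7D) + √(3.17ν²L/(gD³h_f))]
√(gD⁵h_f/L) = √(9.81·0.599⁵·4.31/2440) = 0.03655
ε/(3.7D) = 5.41×10^-7; √(3.17ν²L/(gD³h_f)) = 6.86×10^-5
Q = -0.965·0.03655·ln(6.910×10^-5) = 0.3379 m³/s
Check: V = 1.20 m/s, Re = 3.06×10^5, f = 0.01435, h_f = 4.28 m ≈ 4.31 m ✓

Q ≈ 0.338 m³/s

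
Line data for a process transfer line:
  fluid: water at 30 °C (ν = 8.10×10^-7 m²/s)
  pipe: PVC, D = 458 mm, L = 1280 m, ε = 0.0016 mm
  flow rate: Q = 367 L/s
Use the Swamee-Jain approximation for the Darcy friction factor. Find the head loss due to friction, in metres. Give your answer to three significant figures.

h_f ≈ 7.97 m

V = 4Q/(πD²) = 4·0.367/(π·0.458²) = 2.228 m/s
Re = VD/ν = 2.228·0.458/8.10×10^-7 = 1.26×10^6 → turbulent
ε/D = 0.0016/458 = 3.49×10^-6
Swamee-Jain: f = 0.01127
h_f = f(L/D)V²/(2g) = 0.01127·(1280/0.458)·2.228²/(2·9.81) = 7.967 m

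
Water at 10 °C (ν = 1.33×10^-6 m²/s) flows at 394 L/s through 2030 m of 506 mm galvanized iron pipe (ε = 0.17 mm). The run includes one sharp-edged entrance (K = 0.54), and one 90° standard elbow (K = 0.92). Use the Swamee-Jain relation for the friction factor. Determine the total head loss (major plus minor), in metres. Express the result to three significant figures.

H_L ≈ 13.1 m

V = 4Q/(πD²) = 1.959 m/s; V²/2g = 0.1957 m
Re = 7.45×10^5, ε/D = 3.36×10^-4 → f = 0.01628 (Swamee-Jain)
Major: h_f = f(L/D)·V²/2g = 0.01628·4012·0.1957 = 12.78 m
Minor: ΣK = 1.46; h_m = ΣK·V²/2g = 0.2857 m
Total H_L = 12.78 + 0.2857 = 13.06 m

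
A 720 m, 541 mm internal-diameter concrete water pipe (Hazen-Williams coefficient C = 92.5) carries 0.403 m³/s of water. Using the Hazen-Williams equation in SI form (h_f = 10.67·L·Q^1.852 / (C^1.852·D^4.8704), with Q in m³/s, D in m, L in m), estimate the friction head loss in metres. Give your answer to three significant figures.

h_f = 10.67·720·0.403^1.852 / (92.5^1.852·0.541^4.8704) = 6.496 m

h_f ≈ 6.50 m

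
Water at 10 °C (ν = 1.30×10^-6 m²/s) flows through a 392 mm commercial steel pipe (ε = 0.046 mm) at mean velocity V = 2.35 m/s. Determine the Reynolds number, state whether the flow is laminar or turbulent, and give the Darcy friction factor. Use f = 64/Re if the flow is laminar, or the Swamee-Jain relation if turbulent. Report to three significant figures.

Re ≈ 7.09×10^5; turbulent; f ≈ 0.0142

Re = VD/ν = 2.350·0.392/1.30×10^-6 = 7.09×10^5
Re > 4000 → turbulent; ε/D = 1.17×10^-4
Swamee-Jain: f = 0.01416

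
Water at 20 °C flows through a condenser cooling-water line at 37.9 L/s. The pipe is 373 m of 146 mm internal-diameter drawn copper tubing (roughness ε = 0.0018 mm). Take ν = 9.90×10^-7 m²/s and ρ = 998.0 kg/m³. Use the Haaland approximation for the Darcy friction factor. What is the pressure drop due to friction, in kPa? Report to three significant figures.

Δp ≈ 92.6 kPa

V = 4Q/(πD²) = 4·0.0379/(π·0.146²) = 2.264 m/s
Re = VD/ν = 2.264·0.146/9.90×10^-7 = 3.34×10^5 → turbulent
ε/D = 0.0018/146 = 1.23×10^-5
Haaland: f = 0.01417
h_f = f(L/D)V²/(2g) = 0.01417·(373/0.146)·2.264²/(2·9.81) = 9.454 m
Δp = ρg·h_f = 998.0·9.81·9.454 = 92.56 kPa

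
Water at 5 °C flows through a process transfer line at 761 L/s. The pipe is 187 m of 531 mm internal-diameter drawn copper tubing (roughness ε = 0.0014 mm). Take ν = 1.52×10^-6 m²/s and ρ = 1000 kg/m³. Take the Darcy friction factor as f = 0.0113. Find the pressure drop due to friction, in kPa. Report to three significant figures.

Δp ≈ 23.5 kPa

V = 4Q/(πD²) = 4·0.761/(π·0.531²) = 3.436 m/s
h_f = f(L/D)V²/(2g) = 0.01130·(187/0.531)·3.436²/(2·9.81) = 2.395 m
Δp = ρg·h_f = 1000·9.81·2.395 = 23.50 kPa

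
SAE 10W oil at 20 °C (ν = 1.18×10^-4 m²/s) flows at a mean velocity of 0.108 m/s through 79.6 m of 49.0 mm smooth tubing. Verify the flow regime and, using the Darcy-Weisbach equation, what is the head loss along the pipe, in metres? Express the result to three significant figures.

Re = VD/ν = 0.108·0.04900/1.18×10^-4 = 44.8 → laminar (Re < 2300)
f = 64/Re = 1.427
h_f = f(L/D)V²/(2g) = 1.427·(79.6/0.04900)·0.108²/(2·9.81) = 1.378 m

h_f ≈ 1.38 m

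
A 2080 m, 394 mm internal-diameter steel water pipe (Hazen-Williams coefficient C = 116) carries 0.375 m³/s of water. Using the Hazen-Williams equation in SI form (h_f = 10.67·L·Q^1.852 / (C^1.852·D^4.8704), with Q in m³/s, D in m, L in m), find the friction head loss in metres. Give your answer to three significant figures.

h_f = 10.67·2080·0.375^1.852 / (116^1.852·0.394^4.8704) = 50.59 m

h_f ≈ 50.6 m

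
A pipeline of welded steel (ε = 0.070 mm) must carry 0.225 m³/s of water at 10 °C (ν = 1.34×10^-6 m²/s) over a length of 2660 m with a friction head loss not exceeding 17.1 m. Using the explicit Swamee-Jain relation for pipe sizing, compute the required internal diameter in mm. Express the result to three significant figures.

Swamee-Jain (Type III): D = 0.66·[ε^1.25·(LQ²/(gh_f))^4.75 + ν·Q^9.4·(L/(gh_f))^5.2]^0.04
LQ²/(gh_f) = 0.8028; L/(gh_f) = 15.86
Term 1 = ε^1.25·(…)^4.75 = 2.25×10^-6; Term 2 = ν·Q^9.4·(…)^5.2 = 1.90×10^-6
D = 0.66·(2.25×10^-6 + 1.90×10^-6)^0.04 = 0.4021 m = 402 mm
Check: V = 1.77 m/s, Re = 5.32×10^5, f = 0.01518, h_f = 16.1 m ≈ 17.1 m ✓

D ≈ 402 mm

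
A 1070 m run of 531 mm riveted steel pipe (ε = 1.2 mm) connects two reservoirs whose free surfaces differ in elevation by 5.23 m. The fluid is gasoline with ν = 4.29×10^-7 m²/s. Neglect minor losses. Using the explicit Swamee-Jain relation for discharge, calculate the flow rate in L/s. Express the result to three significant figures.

Q ≈ 321 L/s

Swamee-Jain (Type II): Q = -0.965·√(gD⁵h_f/L)·ln[ε/(3.7D) + √(3.17ν²L/(gD³h_f))]
√(gD⁵h_f/L) = √(9.81·0.531⁵·5.23/1070) = 0.04499
ε/(3.7D) = 6.11×10^-4; √(3.17ν²L/(gD³h_f)) = 9.01×10^-6
Q = -0.965·0.04499·ln(6.198×10^-4) = 0.3207 m³/s
Check: V = 1.45 m/s, Re = 1.79×10^6, f = 0.02434, h_f = 5.24 m ≈ 5.23 m ✓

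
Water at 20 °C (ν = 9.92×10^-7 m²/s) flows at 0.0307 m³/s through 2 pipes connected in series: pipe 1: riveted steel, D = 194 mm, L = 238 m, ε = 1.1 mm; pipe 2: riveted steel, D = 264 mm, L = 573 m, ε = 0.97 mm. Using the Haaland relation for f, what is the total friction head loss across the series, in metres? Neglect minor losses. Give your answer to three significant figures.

H ≈ 3.15 m

Pipe 1: V = 1.039 m/s, Re = 2.03×10^5, ε/D = 0.00567, f = 0.03201, h_1 = f(L/D)V²/2g = 2.159 m
Pipe 2: V = 0.5608 m/s, Re = 1.49×10^5, ε/D = 0.00367, f = 0.02848, h_2 = f(L/D)V²/2g = 0.9909 m
Series → Q common, losses add: H = Σh = 3.150 m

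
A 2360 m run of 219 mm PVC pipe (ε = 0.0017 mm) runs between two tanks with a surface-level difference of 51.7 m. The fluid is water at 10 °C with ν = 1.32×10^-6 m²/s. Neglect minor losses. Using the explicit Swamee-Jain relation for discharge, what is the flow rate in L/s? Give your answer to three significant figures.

Swamee-Jain (Type II): Q = -0.965·√(gD⁵h_f/L)·ln[ε/(3.7D) + √(3.17ν²L/(gD³h_f))]
√(gD⁵h_f/L) = √(9.81·0.219⁵·51.7/2360) = 0.01040
ε/(3.7D) = 2.10×10^-6; √(3.17ν²L/(gD³h_f)) = 4.95×10^-5
Q = -0.965·0.01040·ln(5.156×10^-5) = 0.09913 m³/s
Check: V = 2.63 m/s, Re = 4.37×10^5, f = 0.01353, h_f = 51.5 m ≈ 51.7 m ✓

Q ≈ 99.1 L/s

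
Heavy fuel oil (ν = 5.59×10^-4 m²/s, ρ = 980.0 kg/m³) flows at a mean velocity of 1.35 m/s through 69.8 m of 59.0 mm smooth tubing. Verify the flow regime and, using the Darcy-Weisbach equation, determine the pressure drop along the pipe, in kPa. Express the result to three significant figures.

Re = VD/ν = 1.35·0.05900/5.59×10^-4 = 142 → laminar (Re < 2300)
f = 64/Re = 0.4492
h_f = f(L/D)V²/(2g) = 0.4492·(69.8/0.05900)·1.35²/(2·9.81) = 49.36 m
Δp = ρg·h_f = 980.0·9.81·49.36 = 474.5 kPa

Δp ≈ 475 kPa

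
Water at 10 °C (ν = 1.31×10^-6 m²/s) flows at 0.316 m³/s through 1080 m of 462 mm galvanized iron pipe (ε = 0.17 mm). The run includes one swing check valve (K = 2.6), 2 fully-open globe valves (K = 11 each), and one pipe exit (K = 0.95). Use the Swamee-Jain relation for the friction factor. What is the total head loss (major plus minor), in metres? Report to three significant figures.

H_L ≈ 11.7 m

V = 4Q/(πD²) = 1.885 m/s; V²/2g = 0.1811 m
Re = 6.65×10^5, ε/D = 3.68×10^-4 → f = 0.01662 (Swamee-Jain)
Major: h_f = f(L/D)·V²/2g = 0.01662·2338·0.1811 = 7.038 m
Minor: ΣK = 25.6; h_m = ΣK·V²/2g = 4.627 m
Total H_L = 7.038 + 4.627 = 11.67 m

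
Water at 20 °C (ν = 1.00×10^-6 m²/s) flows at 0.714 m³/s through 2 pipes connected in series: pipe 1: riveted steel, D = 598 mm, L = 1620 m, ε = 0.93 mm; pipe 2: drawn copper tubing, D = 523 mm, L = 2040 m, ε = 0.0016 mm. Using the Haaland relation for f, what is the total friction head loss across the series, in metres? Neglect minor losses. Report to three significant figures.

H ≈ 43.1 m

Pipe 1: V = 2.542 m/s, Re = 1.52×10^6, ε/D = 0.00156, f = 0.02210, h_1 = f(L/D)V²/2g = 19.72 m
Pipe 2: V = 3.324 m/s, Re = 1.74×10^6, ε/D = 3.06×10^-6, f = 0.01065, h_2 = f(L/D)V²/2g = 23.40 m
Series → Q common, losses add: H = Σh = 43.12 m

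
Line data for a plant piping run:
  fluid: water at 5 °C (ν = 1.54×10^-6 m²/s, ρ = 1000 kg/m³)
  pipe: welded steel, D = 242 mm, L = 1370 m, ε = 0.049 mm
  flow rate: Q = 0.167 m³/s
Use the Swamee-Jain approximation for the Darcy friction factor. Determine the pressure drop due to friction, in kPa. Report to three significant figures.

Δp ≈ 573 kPa

V = 4Q/(πD²) = 4·0.167/(π·0.242²) = 3.631 m/s
Re = VD/ν = 3.631·0.242/1.54×10^-6 = 5.71×10^5 → turbulent
ε/D = 0.049/242 = 2.02×10^-4
Swamee-Jain: f = 0.01537
h_f = f(L/D)V²/(2g) = 0.01537·(1370/0.242)·3.631²/(2·9.81) = 58.45 m
Δp = ρg·h_f = 1000·9.81·58.45 = 573.4 kPa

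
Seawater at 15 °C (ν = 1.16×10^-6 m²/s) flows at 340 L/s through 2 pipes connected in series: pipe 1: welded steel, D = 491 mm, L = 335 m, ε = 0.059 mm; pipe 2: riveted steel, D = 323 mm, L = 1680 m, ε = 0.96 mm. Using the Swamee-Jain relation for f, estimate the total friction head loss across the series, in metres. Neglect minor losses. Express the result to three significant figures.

H ≈ 122 m

Pipe 1: V = 1.796 m/s, Re = 7.60×10^5, ε/D = 1.20×10^-4, f = 0.01411, h_1 = f(L/D)V²/2g = 1.582 m
Pipe 2: V = 4.149 m/s, Re = 1.16×10^6, ε/D = 0.00297, f = 0.02628, h_2 = f(L/D)V²/2g = 119.9 m
Series → Q common, losses add: H = Σh = 121.5 m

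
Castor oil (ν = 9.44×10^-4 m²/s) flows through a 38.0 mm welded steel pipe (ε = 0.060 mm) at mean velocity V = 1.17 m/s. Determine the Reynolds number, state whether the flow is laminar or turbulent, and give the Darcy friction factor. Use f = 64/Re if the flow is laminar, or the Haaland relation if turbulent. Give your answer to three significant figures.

Re = VD/ν = 1.170·0.0380/9.44×10^-4 = 47.1
Re < 2300 → laminar → f = 64/Re = 1.359

Re ≈ 47.1; laminar; f = 64/Re ≈ 1.36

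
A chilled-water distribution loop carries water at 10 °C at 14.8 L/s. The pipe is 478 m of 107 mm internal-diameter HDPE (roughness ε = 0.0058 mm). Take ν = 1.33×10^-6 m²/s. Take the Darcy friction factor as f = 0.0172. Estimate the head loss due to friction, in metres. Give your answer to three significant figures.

h_f ≈ 10.6 m

V = 4Q/(πD²) = 4·0.0148/(π·0.107²) = 1.646 m/s
h_f = f(L/D)V²/(2g) = 0.01720·(478/0.107)·1.646²/(2·9.81) = 10.61 m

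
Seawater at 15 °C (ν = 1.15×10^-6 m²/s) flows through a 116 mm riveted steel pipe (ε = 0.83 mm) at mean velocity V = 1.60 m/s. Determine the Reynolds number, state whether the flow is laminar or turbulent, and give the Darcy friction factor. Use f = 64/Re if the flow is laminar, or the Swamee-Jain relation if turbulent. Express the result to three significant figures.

Re ≈ 1.61×10^5; turbulent; f ≈ 0.0346

Re = VD/ν = 1.600·0.116/1.15×10^-6 = 1.61×10^5
Re > 4000 → turbulent; ε/D = 0.00716
Swamee-Jain: f = 0.03460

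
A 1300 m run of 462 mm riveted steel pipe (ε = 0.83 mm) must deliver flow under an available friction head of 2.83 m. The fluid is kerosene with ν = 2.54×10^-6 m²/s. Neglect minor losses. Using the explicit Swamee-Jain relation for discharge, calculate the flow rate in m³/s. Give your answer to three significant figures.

Q ≈ 0.152 m³/s

Swamee-Jain (Type II): Q = -0.965·√(gD⁵h_f/L)·ln[ε/(3.7D) + √(3.17ν²L/(gD³h_f))]
√(gD⁵h_f/L) = √(9.81·0.462⁵·2.83/1300) = 0.02120
ε/(3.7D) = 4.86×10^-4; √(3.17ν²L/(gD³h_f)) = 9.85×10^-5
Q = -0.965·0.02120·ln(5.841×10^-4) = 0.1523 m³/s
Check: V = 0.909 m/s, Re = 1.65×10^5, f = 0.02410, h_f = 2.85 m ≈ 2.83 m ✓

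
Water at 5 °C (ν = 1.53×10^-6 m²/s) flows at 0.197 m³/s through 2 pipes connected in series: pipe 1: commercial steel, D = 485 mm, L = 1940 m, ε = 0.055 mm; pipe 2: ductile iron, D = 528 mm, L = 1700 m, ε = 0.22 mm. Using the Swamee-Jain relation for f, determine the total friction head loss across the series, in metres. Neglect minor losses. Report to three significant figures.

H ≈ 5.91 m

Pipe 1: V = 1.066 m/s, Re = 3.38×10^5, ε/D = 1.13×10^-4, f = 0.01532, h_1 = f(L/D)V²/2g = 3.552 m
Pipe 2: V = 0.8997 m/s, Re = 3.10×10^5, ε/D = 4.17×10^-4, f = 0.01778, h_2 = f(L/D)V²/2g = 2.362 m
Series → Q common, losses add: H = Σh = 5.914 m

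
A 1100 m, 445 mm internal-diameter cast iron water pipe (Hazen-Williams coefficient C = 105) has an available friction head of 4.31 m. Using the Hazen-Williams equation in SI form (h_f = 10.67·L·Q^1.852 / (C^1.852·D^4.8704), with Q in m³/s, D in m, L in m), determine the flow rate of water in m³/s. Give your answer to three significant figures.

Q ≈ 0.174 m³/s

Rearranging: Q = [h_f·C^1.852·D^4.8704 / (10.67·L)]^(1/1.852)
Q = [4.31·105^1.852·0.445^4.8704 / (10.67·1100)]^0.540 = 0.1744 m³/s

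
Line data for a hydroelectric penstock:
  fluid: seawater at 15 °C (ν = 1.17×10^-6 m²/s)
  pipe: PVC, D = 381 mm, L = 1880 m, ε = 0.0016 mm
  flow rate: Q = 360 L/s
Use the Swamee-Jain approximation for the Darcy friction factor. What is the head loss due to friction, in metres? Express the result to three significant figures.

h_f ≈ 29.2 m

V = 4Q/(πD²) = 4·0.360/(π·0.381²) = 3.158 m/s
Re = VD/ν = 3.158·0.381/1.17×10^-6 = 1.03×10^6 → turbulent
ε/D = 0.0016/381 = 4.20×10^-6
Swamee-Jain: f = 0.01166
h_f = f(L/D)V²/(2g) = 0.01166·(1880/0.381)·3.158²/(2·9.81) = 29.24 m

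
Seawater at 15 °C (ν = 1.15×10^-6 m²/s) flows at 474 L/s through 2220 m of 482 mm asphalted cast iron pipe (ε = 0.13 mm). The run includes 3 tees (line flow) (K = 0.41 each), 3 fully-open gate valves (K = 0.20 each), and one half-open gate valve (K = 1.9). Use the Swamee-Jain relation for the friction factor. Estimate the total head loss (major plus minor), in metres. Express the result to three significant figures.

V = 4Q/(πD²) = 2.598 m/s; V²/2g = 0.3439 m
Re = 1.09×10^6, ε/D = 2.70×10^-4 → f = 0.01542 (Swamee-Jain)
Major: h_f = f(L/D)·V²/2g = 0.01542·4606·0.3439 = 24.43 m
Minor: ΣK = 3.73; h_m = ΣK·V²/2g = 1.283 m
Total H_L = 24.43 + 1.283 = 25.71 m

H_L ≈ 25.7 m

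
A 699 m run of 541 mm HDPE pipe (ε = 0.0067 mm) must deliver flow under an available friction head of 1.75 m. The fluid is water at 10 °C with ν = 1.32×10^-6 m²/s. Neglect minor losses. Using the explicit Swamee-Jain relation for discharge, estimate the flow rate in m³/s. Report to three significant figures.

Q ≈ 0.329 m³/s

Swamee-Jain (Type II): Q = -0.965·√(gD⁵h_f/L)·ln[ε/(3.7D) + √(3.17ν²L/(gD³h_f))]
√(gD⁵h_f/L) = √(9.81·0.541⁵·1.75/699) = 0.03374
ε/(3.7D) = 3.35×10^-6; √(3.17ν²L/(gD³h_f)) = 3.77×10^-5
Q = -0.965·0.03374·ln(4.103×10^-5) = 0.3289 m³/s
Check: V = 1.43 m/s, Re = 5.86×10^5, f = 0.01294, h_f = 1.74 m ≈ 1.75 m ✓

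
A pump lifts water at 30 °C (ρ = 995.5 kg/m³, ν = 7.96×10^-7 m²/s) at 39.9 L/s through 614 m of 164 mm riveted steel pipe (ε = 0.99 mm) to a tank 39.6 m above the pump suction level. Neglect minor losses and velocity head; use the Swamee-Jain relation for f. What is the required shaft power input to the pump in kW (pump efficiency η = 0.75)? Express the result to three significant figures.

P_shaft ≈ 32.1 kW

V = 4Q/(πD²) = 1.889 m/s; Re = 3.89×10^5; ε/D = 0.00604; f = 0.03250
h_f = f(L/D)V²/2g = 22.13 m
Total head H = z + h_f = 39.6 + 22.13 = 61.73 m
P_hyd = ρgQH = 995.5·9.81·0.0399·61.73 = 24.05 kW
P_shaft = P_hyd/η = 24.05/0.75 = 32.07 kW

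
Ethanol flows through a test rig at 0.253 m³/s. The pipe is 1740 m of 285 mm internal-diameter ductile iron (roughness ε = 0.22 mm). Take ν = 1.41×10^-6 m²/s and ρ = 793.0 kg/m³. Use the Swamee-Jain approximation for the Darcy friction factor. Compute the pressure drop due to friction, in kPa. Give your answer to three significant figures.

Δp ≈ 724 kPa

V = 4Q/(πD²) = 4·0.253/(π·0.285²) = 3.966 m/s
Re = VD/ν = 3.966·0.285/1.41×10^-6 = 8.02×10^5 → turbulent
ε/D = 0.22/285 = 7.72×10^-4
Swamee-Jain: f = 0.01901
h_f = f(L/D)V²/(2g) = 0.01901·(1740/0.285)·3.966²/(2·9.81) = 93.05 m
Δp = ρg·h_f = 793.0·9.81·93.05 = 723.9 kPa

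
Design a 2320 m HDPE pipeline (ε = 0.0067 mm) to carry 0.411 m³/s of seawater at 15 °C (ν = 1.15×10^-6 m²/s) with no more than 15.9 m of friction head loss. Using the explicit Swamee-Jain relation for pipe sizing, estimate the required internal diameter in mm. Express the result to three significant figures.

D ≈ 481 mm

Swamee-Jain (Type III): D = 0.66·[ε^1.25·(LQ²/(gh_f))^4.75 + ν·Q^9.4·(L/(gh_f))^5.2]^0.04
LQ²/(gh_f) = 2.512; L/(gh_f) = 14.87
Term 1 = ε^1.25·(…)^4.75 = 2.71×10^-5; Term 2 = ν·Q^9.4·(…)^5.2 = 3.37×10^-4
D = 0.66·(2.71×10^-5 + 3.37×10^-4)^0.04 = 0.4808 m = 481 mm
Check: V = 2.26 m/s, Re = 9.46×10^5, f = 0.01204, h_f = 15.2 m ≈ 15.9 m ✓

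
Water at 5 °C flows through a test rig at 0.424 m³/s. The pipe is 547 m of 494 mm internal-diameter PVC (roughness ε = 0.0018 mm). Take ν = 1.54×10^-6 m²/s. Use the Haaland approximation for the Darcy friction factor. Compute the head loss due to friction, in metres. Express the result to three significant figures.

V = 4Q/(πD²) = 4·0.424/(π·0.494²) = 2.212 m/s
Re = VD/ν = 2.212·0.494/1.54×10^-6 = 7.10×10^5 → turbulent
ε/D = 0.0018/494 = 3.64×10^-6
Haaland: f = 0.01233
h_f = f(L/D)V²/(2g) = 0.01233·(547/0.494)·2.212²/(2·9.81) = 3.406 m

h_f ≈ 3.41 m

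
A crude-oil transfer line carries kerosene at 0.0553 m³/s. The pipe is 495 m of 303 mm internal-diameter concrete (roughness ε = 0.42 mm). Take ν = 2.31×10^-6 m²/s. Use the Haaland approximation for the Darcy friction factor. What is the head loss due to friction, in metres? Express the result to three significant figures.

V = 4Q/(πD²) = 4·0.0553/(π·0.303²) = 0.7669 m/s
Re = VD/ν = 0.7669·0.303/2.31×10^-6 = 1.01×10^5 → turbulent
ε/D = 0.42/303 = 0.00139
Haaland: f = 0.02322
h_f = f(L/D)V²/(2g) = 0.02322·(495/0.303)·0.7669²/(2·9.81) = 1.137 m

h_f ≈ 1.14 m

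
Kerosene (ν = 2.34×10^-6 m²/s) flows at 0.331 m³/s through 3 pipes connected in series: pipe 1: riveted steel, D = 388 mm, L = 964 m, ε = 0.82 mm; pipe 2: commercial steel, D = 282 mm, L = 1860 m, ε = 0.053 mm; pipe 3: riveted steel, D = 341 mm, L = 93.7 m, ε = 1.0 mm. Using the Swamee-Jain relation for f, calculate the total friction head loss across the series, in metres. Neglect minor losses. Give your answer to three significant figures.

Pipe 1: V = 2.799 m/s, Re = 4.64×10^5, ε/D = 0.00211, f = 0.02426, h_1 = f(L/D)V²/2g = 24.08 m
Pipe 2: V = 5.300 m/s, Re = 6.39×10^5, ε/D = 1.88×10^-4, f = 0.01509, h_2 = f(L/D)V²/2g = 142.5 m
Pipe 3: V = 3.624 m/s, Re = 5.28×10^5, ε/D = 0.00293, f = 0.02637, h_3 = f(L/D)V²/2g = 4.851 m
Series → Q common, losses add: H = Σh = 171.4 m

H ≈ 171 m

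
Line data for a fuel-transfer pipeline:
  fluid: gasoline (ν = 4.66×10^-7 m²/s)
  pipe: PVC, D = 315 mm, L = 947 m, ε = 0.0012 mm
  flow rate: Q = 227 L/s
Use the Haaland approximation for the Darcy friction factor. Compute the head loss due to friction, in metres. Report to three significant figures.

h_f ≈ 13.6 m

V = 4Q/(πD²) = 4·0.227/(π·0.315²) = 2.913 m/s
Re = VD/ν = 2.913·0.315/4.66×10^-7 = 1.97×10^6 → turbulent
ε/D = 0.0012/315 = 3.81×10^-6
Haaland: f = 0.01047
h_f = f(L/D)V²/(2g) = 0.01047·(947/0.315)·2.913²/(2·9.81) = 13.62 m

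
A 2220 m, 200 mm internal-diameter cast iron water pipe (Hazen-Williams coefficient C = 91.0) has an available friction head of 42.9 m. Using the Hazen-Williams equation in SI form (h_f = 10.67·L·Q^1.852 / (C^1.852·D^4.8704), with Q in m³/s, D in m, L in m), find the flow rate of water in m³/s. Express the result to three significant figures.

Q ≈ 0.0437 m³/s

Rearranging: Q = [h_f·C^1.852·D^4.8704 / (10.67·L)]^(1/1.852)
Q = [42.9·91.0^1.852·0.200^4.8704 / (10.67·2220)]^0.540 = 0.04368 m³/s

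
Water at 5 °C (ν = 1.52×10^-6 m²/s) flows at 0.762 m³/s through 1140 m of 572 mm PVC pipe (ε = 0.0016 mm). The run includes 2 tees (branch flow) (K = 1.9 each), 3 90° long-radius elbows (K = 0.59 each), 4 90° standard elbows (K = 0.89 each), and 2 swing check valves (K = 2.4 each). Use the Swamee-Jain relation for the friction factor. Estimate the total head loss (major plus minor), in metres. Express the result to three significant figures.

V = 4Q/(πD²) = 2.965 m/s; V²/2g = 0.4482 m
Re = 1.12×10^6, ε/D = 2.80×10^-6 → f = 0.01147 (Swamee-Jain)
Major: h_f = f(L/D)·V²/2g = 0.01147·1993·0.4482 = 10.25 m
Minor: ΣK = 13.9; h_m = ΣK·V²/2g = 6.243 m
Total H_L = 10.25 + 6.243 = 16.49 m

H_L ≈ 16.5 m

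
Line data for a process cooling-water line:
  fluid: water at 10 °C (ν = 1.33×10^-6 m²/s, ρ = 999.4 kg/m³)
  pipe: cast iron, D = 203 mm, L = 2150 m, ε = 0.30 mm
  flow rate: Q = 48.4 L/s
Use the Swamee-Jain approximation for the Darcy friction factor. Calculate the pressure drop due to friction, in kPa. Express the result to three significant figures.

Δp ≈ 269 kPa

V = 4Q/(πD²) = 4·0.0484/(π·0.203²) = 1.495 m/s
Re = VD/ν = 1.495·0.203/1.33×10^-6 = 2.28×10^5 → turbulent
ε/D = 0.30/203 = 0.00148
Swamee-Jain: f = 0.02277
h_f = f(L/D)V²/(2g) = 0.02277·(2150/0.203)·1.495²/(2·9.81) = 27.49 m
Δp = ρg·h_f = 999.4·9.81·27.49 = 269.5 kPa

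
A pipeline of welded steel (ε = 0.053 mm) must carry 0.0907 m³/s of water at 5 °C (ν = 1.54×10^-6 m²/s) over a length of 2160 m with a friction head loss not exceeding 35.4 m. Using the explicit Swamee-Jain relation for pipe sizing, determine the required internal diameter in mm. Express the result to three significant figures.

D ≈ 236 mm

Swamee-Jain (Type III): D = 0.66·[ε^1.25·(LQ²/(gh_f))^4.75 + ν·Q^9.4·(L/(gh_f))^5.2]^0.04
LQ²/(gh_f) = 0.05117; L/(gh_f) = 6.220
Term 1 = ε^1.25·(…)^4.75 = 3.33×10^-12; Term 2 = ν·Q^9.4·(…)^5.2 = 3.29×10^-12
D = 0.66·(3.33×10^-12 + 3.29×10^-12)^0.04 = 0.2357 m = 236 mm
Check: V = 2.08 m/s, Re = 3.18×10^5, f = 0.01641, h_f = 33.1 m ≈ 35.4 m ✓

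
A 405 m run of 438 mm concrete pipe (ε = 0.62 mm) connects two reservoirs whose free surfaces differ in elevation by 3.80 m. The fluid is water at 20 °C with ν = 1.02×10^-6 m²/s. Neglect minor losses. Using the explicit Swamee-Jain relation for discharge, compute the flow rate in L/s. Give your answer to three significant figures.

Swamee-Jain (Type II): Q = -0.965·√(gD⁵h_f/L)·ln[ε/(3.7D) + √(3.17ν²L/(gD³h_f))]
√(gD⁵h_f/L) = √(9.81·0.438⁵·3.80/405) = 0.03852
ε/(3.7D) = 3.83×10^-4; √(3.17ν²L/(gD³h_f)) = 2.06×10^-5
Q = -0.965·0.03852·ln(4.032×10^-4) = 0.2905 m³/s
Check: V = 1.93 m/s, Re = 8.28×10^5, f = 0.02179, h_f = 3.82 m ≈ 3.80 m ✓

Q ≈ 291 L/s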